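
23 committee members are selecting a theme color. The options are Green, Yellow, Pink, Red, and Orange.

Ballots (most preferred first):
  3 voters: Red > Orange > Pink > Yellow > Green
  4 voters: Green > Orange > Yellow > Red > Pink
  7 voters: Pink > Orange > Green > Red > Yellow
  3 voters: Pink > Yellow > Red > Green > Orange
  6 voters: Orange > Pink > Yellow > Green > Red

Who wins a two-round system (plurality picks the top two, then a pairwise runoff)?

Round 1 first-place votes: Green 4, Yellow 0, Pink 10, Red 3, Orange 6. Pink and Orange advance.
Runoff: Pink is ranked above Orange on 10 ballots, Orange above Pink on 13.

Orange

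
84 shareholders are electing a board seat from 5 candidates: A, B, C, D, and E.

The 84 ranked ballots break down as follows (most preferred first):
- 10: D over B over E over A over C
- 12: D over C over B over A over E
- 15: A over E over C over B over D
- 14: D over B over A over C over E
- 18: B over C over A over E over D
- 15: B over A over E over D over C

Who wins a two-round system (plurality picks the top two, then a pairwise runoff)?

B

Round 1 first-place votes: A 15, B 33, C 0, D 36, E 0. D and B advance.
Runoff: D is ranked above B on 36 ballots, B above D on 48.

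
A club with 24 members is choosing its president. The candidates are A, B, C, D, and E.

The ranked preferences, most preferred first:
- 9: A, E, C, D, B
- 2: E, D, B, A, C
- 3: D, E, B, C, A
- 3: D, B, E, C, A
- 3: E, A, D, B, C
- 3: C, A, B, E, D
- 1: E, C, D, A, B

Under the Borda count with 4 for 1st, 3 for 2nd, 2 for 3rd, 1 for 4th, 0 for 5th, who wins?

A: 9×4 + 2×1 + 3×0 + 3×0 + 3×3 + 3×3 + 1×1 = 57
B: 9×0 + 2×2 + 3×2 + 3×3 + 3×1 + 3×2 + 1×0 = 28
C: 9×2 + 2×0 + 3×1 + 3×1 + 3×0 + 3×4 + 1×3 = 39
D: 9×1 + 2×3 + 3×4 + 3×4 + 3×2 + 3×0 + 1×2 = 47
E: 9×3 + 2×4 + 3×3 + 3×2 + 3×4 + 3×1 + 1×4 = 69

E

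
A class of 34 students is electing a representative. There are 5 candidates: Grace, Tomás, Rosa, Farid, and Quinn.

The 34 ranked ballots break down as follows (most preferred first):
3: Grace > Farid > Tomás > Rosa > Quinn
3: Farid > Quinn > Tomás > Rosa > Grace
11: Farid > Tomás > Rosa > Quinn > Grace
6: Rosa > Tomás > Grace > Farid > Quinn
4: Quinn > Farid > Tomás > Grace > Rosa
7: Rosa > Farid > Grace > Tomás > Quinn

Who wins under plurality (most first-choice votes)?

First-place votes: Grace 3, Tomás 0, Rosa 13, Farid 14, Quinn 4.

Farid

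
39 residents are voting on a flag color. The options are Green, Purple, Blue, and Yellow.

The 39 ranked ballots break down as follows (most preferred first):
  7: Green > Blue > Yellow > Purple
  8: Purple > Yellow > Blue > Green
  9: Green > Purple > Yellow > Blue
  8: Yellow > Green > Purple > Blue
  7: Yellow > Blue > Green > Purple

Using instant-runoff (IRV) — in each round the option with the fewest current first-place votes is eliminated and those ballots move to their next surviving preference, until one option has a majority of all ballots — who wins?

Yellow

Round 1: Green 16, Purple 8, Blue 0, Yellow 15. Blue eliminated.
Round 2: Green 16, Purple 8, Yellow 15. Purple eliminated.
Round 3: Green 16, Yellow 23. Yellow has a majority (≥20).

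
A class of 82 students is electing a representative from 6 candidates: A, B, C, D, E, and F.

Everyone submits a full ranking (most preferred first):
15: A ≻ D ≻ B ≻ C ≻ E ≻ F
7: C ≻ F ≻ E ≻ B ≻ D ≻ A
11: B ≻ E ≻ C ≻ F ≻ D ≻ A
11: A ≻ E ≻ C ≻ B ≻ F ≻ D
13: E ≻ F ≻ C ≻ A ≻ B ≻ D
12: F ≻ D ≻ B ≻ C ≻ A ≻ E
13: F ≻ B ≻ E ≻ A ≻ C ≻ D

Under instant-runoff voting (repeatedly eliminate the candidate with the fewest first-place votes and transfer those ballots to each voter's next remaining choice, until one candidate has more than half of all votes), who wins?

F

Round 1: A 26, B 11, C 7, D 0, E 13, F 25. D eliminated.
Round 2: A 26, B 11, C 7, E 13, F 25. C eliminated.
Round 3: A 26, B 11, E 13, F 32. B eliminated.
Round 4: A 26, E 24, F 32. E eliminated.
Round 5: A 26, F 56. F has a majority (≥42).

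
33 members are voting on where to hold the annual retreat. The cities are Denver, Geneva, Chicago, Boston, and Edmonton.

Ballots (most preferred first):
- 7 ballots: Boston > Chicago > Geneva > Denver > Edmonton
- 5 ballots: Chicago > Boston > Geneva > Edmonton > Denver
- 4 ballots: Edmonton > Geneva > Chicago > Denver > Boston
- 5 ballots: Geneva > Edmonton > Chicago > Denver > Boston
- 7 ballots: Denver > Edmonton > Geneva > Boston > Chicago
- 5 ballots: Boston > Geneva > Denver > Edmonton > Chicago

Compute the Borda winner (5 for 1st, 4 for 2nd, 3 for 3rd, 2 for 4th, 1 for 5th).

Denver: 7×2 + 5×1 + 4×2 + 5×2 + 7×5 + 5×3 = 87
Geneva: 7×3 + 5×3 + 4×4 + 5×5 + 7×3 + 5×4 = 118
Chicago: 7×4 + 5×5 + 4×3 + 5×3 + 7×1 + 5×1 = 92
Boston: 7×5 + 5×4 + 4×1 + 5×1 + 7×2 + 5×5 = 103
Edmonton: 7×1 + 5×2 + 4×5 + 5×4 + 7×4 + 5×2 = 95

Geneva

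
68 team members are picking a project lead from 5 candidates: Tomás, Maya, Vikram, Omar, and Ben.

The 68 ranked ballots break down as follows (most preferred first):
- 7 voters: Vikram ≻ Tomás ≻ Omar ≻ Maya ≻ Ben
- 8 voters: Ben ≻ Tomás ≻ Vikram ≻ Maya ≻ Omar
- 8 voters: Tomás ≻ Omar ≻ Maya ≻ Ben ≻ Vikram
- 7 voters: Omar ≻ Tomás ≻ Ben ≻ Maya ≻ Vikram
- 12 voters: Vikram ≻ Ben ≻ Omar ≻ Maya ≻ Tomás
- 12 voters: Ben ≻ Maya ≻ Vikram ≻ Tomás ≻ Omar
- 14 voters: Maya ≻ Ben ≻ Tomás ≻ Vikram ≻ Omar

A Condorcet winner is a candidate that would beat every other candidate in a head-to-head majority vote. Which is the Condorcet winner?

Ben

Ben vs Tomás: 46–22
Ben vs Maya: 39–29
Ben vs Vikram: 49–19
Ben vs Omar: 46–22
Ben beats every other candidate.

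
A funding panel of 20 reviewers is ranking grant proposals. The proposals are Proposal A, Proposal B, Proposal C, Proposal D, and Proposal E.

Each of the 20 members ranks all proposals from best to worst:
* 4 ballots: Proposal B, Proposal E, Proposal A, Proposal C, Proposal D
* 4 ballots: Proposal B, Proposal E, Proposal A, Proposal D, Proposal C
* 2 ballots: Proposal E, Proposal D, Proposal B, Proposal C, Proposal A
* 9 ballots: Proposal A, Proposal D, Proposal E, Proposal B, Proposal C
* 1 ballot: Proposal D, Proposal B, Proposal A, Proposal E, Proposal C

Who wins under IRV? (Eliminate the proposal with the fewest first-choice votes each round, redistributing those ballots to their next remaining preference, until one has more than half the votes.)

Proposal B

Round 1: Proposal A 9, Proposal B 8, Proposal C 0, Proposal D 1, Proposal E 2. Proposal C eliminated.
Round 2: Proposal A 9, Proposal B 8, Proposal D 1, Proposal E 2. Proposal D eliminated.
Round 3: Proposal A 9, Proposal B 9, Proposal E 2. Proposal E eliminated.
Round 4: Proposal A 9, Proposal B 11. Proposal B has a majority (≥11).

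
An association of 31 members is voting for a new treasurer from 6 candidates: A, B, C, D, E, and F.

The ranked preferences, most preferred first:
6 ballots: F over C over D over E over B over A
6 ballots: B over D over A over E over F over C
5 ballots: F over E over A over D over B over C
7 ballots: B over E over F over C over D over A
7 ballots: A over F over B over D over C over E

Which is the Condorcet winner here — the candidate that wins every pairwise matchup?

F

F vs A: 18–13
F vs B: 18–13
F vs C: 31–0
F vs D: 25–6
F vs E: 18–13
F beats every other candidate.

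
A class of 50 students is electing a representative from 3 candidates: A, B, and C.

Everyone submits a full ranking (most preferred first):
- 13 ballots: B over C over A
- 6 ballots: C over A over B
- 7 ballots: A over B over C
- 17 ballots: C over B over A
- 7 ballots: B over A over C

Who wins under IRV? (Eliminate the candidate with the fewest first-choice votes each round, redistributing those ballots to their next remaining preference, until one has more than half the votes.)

Round 1: A 7, B 20, C 23. A eliminated.
Round 2: B 27, C 23. B has a majority (≥26).

B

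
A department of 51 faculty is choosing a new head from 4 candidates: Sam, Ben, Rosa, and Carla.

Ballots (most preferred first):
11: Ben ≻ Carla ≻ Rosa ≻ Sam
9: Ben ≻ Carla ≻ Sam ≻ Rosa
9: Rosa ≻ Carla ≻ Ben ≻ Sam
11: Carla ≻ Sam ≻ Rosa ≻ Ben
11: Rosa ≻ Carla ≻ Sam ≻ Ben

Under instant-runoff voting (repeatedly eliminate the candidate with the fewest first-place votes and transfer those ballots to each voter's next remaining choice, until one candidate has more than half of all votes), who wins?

Rosa

Round 1: Sam 0, Ben 20, Rosa 20, Carla 11. Sam eliminated.
Round 2: Ben 20, Rosa 20, Carla 11. Carla eliminated.
Round 3: Ben 20, Rosa 31. Rosa has a majority (≥26).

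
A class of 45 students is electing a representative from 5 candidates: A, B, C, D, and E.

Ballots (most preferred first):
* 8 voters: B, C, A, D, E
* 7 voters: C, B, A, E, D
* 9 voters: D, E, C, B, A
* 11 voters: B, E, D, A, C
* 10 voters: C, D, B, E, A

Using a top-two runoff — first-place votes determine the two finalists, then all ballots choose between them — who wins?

Round 1 first-place votes: A 0, B 19, C 17, D 9, E 0. B and C advance.
Runoff: B is ranked above C on 19 ballots, C above B on 26.

C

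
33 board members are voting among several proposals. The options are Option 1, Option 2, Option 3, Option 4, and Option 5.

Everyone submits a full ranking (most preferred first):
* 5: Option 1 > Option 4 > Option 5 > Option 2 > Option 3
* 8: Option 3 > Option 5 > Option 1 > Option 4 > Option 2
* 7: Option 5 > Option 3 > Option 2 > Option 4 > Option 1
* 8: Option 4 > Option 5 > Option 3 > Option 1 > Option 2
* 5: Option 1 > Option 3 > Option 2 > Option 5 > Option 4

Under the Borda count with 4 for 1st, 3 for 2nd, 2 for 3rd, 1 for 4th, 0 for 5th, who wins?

Option 1: 5×4 + 8×2 + 7×0 + 8×1 + 5×4 = 64
Option 2: 5×1 + 8×0 + 7×2 + 8×0 + 5×2 = 29
Option 3: 5×0 + 8×4 + 7×3 + 8×2 + 5×3 = 84
Option 4: 5×3 + 8×1 + 7×1 + 8×4 + 5×0 = 62
Option 5: 5×2 + 8×3 + 7×4 + 8×3 + 5×1 = 91

Option 5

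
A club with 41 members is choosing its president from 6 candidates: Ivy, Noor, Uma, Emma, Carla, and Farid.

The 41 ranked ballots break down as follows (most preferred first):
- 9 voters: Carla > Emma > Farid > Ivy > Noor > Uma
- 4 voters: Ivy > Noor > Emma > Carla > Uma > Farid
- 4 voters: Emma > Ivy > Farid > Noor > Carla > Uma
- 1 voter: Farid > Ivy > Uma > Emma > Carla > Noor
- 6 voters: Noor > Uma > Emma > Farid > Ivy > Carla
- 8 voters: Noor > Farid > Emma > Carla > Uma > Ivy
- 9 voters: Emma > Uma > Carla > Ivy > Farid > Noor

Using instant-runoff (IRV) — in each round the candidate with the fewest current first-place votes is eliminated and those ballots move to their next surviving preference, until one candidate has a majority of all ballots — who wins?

Round 1: Ivy 4, Noor 14, Uma 0, Emma 13, Carla 9, Farid 1. Uma eliminated.
Round 2: Ivy 4, Noor 14, Emma 13, Carla 9, Farid 1. Farid eliminated.
Round 3: Ivy 5, Noor 14, Emma 13, Carla 9. Ivy eliminated.
Round 4: Noor 18, Emma 14, Carla 9. Carla eliminated.
Round 5: Noor 18, Emma 23. Emma has a majority (≥21).

Emma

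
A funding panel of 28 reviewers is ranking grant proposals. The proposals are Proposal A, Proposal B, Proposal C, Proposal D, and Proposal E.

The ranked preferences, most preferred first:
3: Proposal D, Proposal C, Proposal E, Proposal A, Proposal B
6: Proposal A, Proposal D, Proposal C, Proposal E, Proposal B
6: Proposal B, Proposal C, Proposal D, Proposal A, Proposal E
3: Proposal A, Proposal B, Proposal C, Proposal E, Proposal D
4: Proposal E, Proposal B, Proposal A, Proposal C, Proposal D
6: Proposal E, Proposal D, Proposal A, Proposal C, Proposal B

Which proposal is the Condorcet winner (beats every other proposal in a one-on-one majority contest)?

Proposal D vs Proposal A: 15–13
Proposal D vs Proposal B: 15–13
Proposal D vs Proposal C: 15–13
Proposal D vs Proposal E: 15–13
Proposal D beats every other proposal.

Proposal D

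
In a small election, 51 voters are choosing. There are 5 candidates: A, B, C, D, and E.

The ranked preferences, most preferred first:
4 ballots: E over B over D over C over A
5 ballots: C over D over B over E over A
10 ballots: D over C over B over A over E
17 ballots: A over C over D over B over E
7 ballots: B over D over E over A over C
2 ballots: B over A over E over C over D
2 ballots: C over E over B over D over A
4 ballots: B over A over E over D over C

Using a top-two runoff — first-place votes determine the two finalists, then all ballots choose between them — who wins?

Round 1 first-place votes: A 17, B 13, C 7, D 10, E 4. A and B advance.
Runoff: A is ranked above B on 17 ballots, B above A on 34.

B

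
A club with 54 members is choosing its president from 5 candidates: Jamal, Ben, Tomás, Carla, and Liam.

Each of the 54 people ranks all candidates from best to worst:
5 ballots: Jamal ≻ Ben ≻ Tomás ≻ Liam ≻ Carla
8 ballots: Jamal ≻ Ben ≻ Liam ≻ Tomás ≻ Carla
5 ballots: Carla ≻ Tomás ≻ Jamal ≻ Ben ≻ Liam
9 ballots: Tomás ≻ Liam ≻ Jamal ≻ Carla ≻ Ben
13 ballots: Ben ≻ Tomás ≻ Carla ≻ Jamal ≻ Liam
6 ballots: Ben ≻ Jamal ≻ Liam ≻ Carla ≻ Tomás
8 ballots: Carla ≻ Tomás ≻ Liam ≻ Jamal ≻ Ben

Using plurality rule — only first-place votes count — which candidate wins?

First-place votes: Jamal 13, Ben 19, Tomás 9, Carla 13, Liam 0.

Ben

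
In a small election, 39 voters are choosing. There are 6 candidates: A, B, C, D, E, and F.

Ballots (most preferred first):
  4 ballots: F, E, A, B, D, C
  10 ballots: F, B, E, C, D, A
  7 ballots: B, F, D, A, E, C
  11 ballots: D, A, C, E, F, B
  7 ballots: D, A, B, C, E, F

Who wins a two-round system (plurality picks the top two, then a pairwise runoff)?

F

Round 1 first-place votes: A 0, B 7, C 0, D 18, E 0, F 14. D and F advance.
Runoff: D is ranked above F on 18 ballots, F above D on 21.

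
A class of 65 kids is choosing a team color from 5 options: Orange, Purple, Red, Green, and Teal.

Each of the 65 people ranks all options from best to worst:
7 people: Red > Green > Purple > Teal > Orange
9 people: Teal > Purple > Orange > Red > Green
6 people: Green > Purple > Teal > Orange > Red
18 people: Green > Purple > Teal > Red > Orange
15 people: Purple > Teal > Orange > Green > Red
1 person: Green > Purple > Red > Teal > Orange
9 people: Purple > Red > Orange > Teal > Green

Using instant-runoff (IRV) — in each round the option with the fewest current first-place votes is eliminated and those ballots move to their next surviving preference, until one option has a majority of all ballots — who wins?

Purple

Round 1: Orange 0, Purple 24, Red 7, Green 25, Teal 9. Orange eliminated.
Round 2: Purple 24, Red 7, Green 25, Teal 9. Red eliminated.
Round 3: Purple 24, Green 32, Teal 9. Teal eliminated.
Round 4: Purple 33, Green 32. Purple has a majority (≥33).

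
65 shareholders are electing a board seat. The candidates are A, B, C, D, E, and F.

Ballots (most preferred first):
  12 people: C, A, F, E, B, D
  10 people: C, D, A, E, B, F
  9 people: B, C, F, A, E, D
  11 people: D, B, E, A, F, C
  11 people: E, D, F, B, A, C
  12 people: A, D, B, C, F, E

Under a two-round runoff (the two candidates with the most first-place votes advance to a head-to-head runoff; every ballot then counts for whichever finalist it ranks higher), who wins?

Round 1 first-place votes: A 12, B 9, C 22, D 11, E 11, F 0. C and A advance.
Runoff: C is ranked above A on 31 ballots, A above C on 34.

A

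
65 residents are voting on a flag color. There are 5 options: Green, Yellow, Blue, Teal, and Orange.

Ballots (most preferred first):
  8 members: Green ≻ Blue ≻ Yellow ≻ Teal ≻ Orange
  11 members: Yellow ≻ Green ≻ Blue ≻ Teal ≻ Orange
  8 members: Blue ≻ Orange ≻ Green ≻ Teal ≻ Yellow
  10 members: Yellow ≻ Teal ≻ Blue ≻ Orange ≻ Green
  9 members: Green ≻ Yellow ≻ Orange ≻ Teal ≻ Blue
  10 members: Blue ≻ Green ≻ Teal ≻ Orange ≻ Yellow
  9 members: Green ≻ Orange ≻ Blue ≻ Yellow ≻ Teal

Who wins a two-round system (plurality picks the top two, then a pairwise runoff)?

Green

Round 1 first-place votes: Green 26, Yellow 21, Blue 18, Teal 0, Orange 0. Green and Yellow advance.
Runoff: Green is ranked above Yellow on 44 ballots, Yellow above Green on 21.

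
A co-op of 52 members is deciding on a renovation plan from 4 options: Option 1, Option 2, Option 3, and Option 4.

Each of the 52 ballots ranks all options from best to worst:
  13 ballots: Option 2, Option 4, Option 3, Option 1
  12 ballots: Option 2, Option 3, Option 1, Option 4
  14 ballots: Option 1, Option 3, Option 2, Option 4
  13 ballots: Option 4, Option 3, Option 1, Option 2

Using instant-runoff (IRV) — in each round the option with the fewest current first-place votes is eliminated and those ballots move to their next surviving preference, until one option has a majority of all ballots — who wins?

Round 1: Option 1 14, Option 2 25, Option 3 0, Option 4 13. Option 3 eliminated.
Round 2: Option 1 14, Option 2 25, Option 4 13. Option 4 eliminated.
Round 3: Option 1 27, Option 2 25. Option 1 has a majority (≥27).

Option 1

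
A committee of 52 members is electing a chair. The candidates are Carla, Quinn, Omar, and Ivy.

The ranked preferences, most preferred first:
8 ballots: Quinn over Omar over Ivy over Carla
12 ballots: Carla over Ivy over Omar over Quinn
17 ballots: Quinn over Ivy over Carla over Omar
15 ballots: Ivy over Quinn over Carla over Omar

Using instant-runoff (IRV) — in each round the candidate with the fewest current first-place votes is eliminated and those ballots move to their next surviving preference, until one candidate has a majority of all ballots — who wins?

Ivy

Round 1: Carla 12, Quinn 25, Omar 0, Ivy 15. Omar eliminated.
Round 2: Carla 12, Quinn 25, Ivy 15. Carla eliminated.
Round 3: Quinn 25, Ivy 27. Ivy has a majority (≥27).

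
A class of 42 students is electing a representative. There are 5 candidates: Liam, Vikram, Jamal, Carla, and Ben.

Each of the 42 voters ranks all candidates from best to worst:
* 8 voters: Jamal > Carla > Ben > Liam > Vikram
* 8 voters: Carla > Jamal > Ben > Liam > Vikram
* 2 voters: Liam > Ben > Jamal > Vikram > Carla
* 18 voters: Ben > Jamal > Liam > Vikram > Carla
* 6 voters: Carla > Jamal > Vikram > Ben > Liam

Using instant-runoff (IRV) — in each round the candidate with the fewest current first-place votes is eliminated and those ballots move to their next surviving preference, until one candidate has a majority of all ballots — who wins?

Carla

Round 1: Liam 2, Vikram 0, Jamal 8, Carla 14, Ben 18. Vikram eliminated.
Round 2: Liam 2, Jamal 8, Carla 14, Ben 18. Liam eliminated.
Round 3: Jamal 8, Carla 14, Ben 20. Jamal eliminated.
Round 4: Carla 22, Ben 20. Carla has a majority (≥22).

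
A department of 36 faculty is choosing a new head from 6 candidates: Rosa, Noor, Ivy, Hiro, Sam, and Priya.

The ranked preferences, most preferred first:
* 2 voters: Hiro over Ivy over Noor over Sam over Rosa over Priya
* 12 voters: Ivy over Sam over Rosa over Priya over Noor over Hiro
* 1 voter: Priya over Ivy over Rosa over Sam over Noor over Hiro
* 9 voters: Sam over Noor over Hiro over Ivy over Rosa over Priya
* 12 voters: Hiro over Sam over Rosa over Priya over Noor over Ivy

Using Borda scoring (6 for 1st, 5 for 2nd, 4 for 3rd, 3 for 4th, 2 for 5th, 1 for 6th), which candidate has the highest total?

Rosa: 2×2 + 12×4 + 1×4 + 9×2 + 12×4 = 122
Noor: 2×4 + 12×2 + 1×2 + 9×5 + 12×2 = 103
Ivy: 2×5 + 12×6 + 1×5 + 9×3 + 12×1 = 126
Hiro: 2×6 + 12×1 + 1×1 + 9×4 + 12×6 = 133
Sam: 2×3 + 12×5 + 1×3 + 9×6 + 12×5 = 183
Priya: 2×1 + 12×3 + 1×6 + 9×1 + 12×3 = 89

Sam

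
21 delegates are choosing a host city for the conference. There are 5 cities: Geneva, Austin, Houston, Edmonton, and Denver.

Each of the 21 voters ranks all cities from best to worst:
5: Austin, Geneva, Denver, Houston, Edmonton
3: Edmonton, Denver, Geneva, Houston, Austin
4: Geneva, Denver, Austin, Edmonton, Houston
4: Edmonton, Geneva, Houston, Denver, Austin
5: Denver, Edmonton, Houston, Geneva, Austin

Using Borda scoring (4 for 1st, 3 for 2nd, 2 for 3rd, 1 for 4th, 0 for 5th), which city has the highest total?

Denver

Geneva: 5×3 + 3×2 + 4×4 + 4×3 + 5×1 = 54
Austin: 5×4 + 3×0 + 4×2 + 4×0 + 5×0 = 28
Houston: 5×1 + 3×1 + 4×0 + 4×2 + 5×2 = 26
Edmonton: 5×0 + 3×4 + 4×1 + 4×4 + 5×3 = 47
Denver: 5×2 + 3×3 + 4×3 + 4×1 + 5×4 = 55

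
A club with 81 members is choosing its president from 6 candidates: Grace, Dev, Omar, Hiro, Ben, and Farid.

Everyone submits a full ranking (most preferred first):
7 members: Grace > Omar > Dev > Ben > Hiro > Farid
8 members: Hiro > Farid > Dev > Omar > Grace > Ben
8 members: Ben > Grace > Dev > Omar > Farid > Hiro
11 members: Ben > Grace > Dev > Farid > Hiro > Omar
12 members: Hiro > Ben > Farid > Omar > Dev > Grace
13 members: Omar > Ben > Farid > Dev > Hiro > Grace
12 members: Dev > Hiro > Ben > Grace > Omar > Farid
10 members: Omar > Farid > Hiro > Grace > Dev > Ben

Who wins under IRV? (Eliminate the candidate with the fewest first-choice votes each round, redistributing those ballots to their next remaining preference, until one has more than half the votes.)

Round 1: Grace 7, Dev 12, Omar 23, Hiro 20, Ben 19, Farid 0. Farid eliminated.
Round 2: Grace 7, Dev 12, Omar 23, Hiro 20, Ben 19. Grace eliminated.
Round 3: Dev 12, Omar 30, Hiro 20, Ben 19. Dev eliminated.
Round 4: Omar 30, Hiro 32, Ben 19. Ben eliminated.
Round 5: Omar 38, Hiro 43. Hiro has a majority (≥41).

Hiro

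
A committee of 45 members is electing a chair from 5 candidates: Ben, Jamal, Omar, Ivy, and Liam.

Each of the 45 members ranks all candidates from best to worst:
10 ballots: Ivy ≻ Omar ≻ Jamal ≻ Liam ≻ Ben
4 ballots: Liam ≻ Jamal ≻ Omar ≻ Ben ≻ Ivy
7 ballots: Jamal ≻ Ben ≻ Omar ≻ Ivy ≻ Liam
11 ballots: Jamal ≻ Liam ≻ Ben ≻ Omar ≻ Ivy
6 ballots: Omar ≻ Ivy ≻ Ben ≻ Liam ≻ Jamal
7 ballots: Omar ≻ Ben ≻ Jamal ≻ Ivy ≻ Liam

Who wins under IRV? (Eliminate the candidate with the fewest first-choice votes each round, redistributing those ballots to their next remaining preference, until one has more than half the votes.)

Round 1: Ben 0, Jamal 18, Omar 13, Ivy 10, Liam 4. Ben eliminated.
Round 2: Jamal 18, Omar 13, Ivy 10, Liam 4. Liam eliminated.
Round 3: Jamal 22, Omar 13, Ivy 10. Ivy eliminated.
Round 4: Jamal 22, Omar 23. Omar has a majority (≥23).

Omar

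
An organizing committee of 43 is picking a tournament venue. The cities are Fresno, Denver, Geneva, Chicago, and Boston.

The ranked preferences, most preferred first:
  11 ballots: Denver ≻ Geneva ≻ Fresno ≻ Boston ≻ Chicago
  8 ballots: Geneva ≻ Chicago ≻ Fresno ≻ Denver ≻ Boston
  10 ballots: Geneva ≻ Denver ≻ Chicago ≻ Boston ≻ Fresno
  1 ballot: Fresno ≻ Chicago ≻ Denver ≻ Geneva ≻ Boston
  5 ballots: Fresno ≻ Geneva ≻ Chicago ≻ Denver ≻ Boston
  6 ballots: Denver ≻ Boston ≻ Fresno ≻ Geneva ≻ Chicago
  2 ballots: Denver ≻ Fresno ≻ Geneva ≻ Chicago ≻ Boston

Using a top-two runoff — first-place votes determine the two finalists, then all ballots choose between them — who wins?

Round 1 first-place votes: Fresno 6, Denver 19, Geneva 18, Chicago 0, Boston 0. Denver and Geneva advance.
Runoff: Denver is ranked above Geneva on 20 ballots, Geneva above Denver on 23.

Geneva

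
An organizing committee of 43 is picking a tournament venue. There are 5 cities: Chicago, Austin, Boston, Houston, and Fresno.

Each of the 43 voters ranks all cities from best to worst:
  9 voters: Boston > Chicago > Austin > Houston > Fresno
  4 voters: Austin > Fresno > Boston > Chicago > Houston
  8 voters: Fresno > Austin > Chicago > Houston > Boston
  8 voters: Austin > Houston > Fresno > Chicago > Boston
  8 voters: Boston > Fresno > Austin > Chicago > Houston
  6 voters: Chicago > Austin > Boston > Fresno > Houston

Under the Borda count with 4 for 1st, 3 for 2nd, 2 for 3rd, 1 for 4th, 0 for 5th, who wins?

Austin

Chicago: 9×3 + 4×1 + 8×2 + 8×1 + 8×1 + 6×4 = 87
Austin: 9×2 + 4×4 + 8×3 + 8×4 + 8×2 + 6×3 = 124
Boston: 9×4 + 4×2 + 8×0 + 8×0 + 8×4 + 6×2 = 88
Houston: 9×1 + 4×0 + 8×1 + 8×3 + 8×0 + 6×0 = 41
Fresno: 9×0 + 4×3 + 8×4 + 8×2 + 8×3 + 6×1 = 90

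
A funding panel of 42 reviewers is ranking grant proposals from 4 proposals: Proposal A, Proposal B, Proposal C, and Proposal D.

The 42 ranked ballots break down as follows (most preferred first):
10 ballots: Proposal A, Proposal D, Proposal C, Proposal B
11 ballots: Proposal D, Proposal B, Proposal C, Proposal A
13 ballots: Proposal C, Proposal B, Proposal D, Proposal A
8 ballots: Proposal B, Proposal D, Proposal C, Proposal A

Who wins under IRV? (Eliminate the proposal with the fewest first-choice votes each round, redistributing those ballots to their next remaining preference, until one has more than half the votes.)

Proposal D

Round 1: Proposal A 10, Proposal B 8, Proposal C 13, Proposal D 11. Proposal B eliminated.
Round 2: Proposal A 10, Proposal C 13, Proposal D 19. Proposal A eliminated.
Round 3: Proposal C 13, Proposal D 29. Proposal D has a majority (≥22).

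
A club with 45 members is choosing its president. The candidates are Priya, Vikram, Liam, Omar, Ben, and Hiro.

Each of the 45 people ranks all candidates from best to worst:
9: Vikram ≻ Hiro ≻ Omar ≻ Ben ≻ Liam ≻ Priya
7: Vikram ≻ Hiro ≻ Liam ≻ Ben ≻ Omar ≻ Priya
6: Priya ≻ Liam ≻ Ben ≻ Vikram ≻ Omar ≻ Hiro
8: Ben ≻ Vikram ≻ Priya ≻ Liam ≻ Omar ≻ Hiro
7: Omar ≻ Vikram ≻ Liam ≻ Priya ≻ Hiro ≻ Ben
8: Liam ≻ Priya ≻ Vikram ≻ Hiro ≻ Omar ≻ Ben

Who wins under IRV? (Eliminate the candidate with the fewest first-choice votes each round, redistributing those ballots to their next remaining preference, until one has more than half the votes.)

Vikram

Round 1: Priya 6, Vikram 16, Liam 8, Omar 7, Ben 8, Hiro 0. Hiro eliminated.
Round 2: Priya 6, Vikram 16, Liam 8, Omar 7, Ben 8. Priya eliminated.
Round 3: Vikram 16, Liam 14, Omar 7, Ben 8. Omar eliminated.
Round 4: Vikram 23, Liam 14, Ben 8. Vikram has a majority (≥23).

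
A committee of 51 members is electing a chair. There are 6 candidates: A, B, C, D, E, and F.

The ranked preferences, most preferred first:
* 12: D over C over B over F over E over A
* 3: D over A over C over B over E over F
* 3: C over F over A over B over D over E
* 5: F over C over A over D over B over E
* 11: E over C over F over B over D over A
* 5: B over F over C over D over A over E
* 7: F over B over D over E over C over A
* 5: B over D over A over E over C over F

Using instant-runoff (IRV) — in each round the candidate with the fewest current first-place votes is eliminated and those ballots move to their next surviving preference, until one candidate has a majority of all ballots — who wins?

Round 1: A 0, B 10, C 3, D 15, E 11, F 12. A eliminated.
Round 2: B 10, C 3, D 15, E 11, F 12. C eliminated.
Round 3: B 10, D 15, E 11, F 15. B eliminated.
Round 4: D 20, E 11, F 20. E eliminated.
Round 5: D 20, F 31. F has a majority (≥26).

F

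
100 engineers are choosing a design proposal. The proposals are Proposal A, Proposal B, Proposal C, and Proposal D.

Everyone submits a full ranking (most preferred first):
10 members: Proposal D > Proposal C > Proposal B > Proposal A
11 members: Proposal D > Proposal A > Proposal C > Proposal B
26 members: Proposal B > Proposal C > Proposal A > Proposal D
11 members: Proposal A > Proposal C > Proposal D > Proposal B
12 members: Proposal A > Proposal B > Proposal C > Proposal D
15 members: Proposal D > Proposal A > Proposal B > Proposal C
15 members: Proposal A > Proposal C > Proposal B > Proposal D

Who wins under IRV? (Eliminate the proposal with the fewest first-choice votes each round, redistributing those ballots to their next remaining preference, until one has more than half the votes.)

Round 1: Proposal A 38, Proposal B 26, Proposal C 0, Proposal D 36. Proposal C eliminated.
Round 2: Proposal A 38, Proposal B 26, Proposal D 36. Proposal B eliminated.
Round 3: Proposal A 64, Proposal D 36. Proposal A has a majority (≥51).

Proposal A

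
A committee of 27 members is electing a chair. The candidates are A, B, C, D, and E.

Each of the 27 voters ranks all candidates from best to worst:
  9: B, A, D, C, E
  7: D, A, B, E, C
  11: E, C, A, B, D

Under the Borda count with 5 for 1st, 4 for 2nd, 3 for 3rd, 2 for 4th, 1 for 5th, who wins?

A

A: 9×4 + 7×4 + 11×3 = 97
B: 9×5 + 7×3 + 11×2 = 88
C: 9×2 + 7×1 + 11×4 = 69
D: 9×3 + 7×5 + 11×1 = 73
E: 9×1 + 7×2 + 11×5 = 78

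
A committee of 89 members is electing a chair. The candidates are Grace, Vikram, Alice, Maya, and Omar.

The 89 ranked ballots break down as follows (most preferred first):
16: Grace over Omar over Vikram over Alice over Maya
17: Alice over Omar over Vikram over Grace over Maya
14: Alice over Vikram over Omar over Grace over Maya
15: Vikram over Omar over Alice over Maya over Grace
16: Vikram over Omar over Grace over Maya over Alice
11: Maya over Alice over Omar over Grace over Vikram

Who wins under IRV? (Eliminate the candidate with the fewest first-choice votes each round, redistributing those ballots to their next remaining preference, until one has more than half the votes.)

Round 1: Grace 16, Vikram 31, Alice 31, Maya 11, Omar 0. Omar eliminated.
Round 2: Grace 16, Vikram 31, Alice 31, Maya 11. Maya eliminated.
Round 3: Grace 16, Vikram 31, Alice 42. Grace eliminated.
Round 4: Vikram 47, Alice 42. Vikram has a majority (≥45).

Vikram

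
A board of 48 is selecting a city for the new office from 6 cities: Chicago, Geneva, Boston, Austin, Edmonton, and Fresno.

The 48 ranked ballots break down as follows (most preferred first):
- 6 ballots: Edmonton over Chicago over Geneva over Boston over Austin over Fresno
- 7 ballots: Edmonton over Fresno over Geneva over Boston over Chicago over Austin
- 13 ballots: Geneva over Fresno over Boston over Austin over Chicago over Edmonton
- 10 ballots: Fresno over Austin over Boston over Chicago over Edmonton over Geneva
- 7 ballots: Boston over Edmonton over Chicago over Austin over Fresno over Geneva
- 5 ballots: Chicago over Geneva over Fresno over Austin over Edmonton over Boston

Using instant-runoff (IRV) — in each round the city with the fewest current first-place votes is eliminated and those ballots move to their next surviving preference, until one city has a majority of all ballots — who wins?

Round 1: Chicago 5, Geneva 13, Boston 7, Austin 0, Edmonton 13, Fresno 10. Austin eliminated.
Round 2: Chicago 5, Geneva 13, Boston 7, Edmonton 13, Fresno 10. Chicago eliminated.
Round 3: Geneva 18, Boston 7, Edmonton 13, Fresno 10. Boston eliminated.
Round 4: Geneva 18, Edmonton 20, Fresno 10. Fresno eliminated.
Round 5: Geneva 18, Edmonton 30. Edmonton has a majority (≥25).

Edmonton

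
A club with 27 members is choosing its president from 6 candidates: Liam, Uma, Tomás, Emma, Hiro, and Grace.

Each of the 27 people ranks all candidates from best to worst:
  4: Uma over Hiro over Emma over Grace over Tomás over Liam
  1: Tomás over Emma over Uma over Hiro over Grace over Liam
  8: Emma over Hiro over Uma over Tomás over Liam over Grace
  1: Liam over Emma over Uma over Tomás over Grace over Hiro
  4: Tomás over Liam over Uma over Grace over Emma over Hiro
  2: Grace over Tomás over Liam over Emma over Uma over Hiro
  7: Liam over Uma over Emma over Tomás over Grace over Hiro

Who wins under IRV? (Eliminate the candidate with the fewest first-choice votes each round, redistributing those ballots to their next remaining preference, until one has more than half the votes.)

Round 1: Liam 8, Uma 4, Tomás 5, Emma 8, Hiro 0, Grace 2. Hiro eliminated.
Round 2: Liam 8, Uma 4, Tomás 5, Emma 8, Grace 2. Grace eliminated.
Round 3: Liam 8, Uma 4, Tomás 7, Emma 8. Uma eliminated.
Round 4: Liam 8, Tomás 7, Emma 12. Tomás eliminated.
Round 5: Liam 14, Emma 13. Liam has a majority (≥14).

Liam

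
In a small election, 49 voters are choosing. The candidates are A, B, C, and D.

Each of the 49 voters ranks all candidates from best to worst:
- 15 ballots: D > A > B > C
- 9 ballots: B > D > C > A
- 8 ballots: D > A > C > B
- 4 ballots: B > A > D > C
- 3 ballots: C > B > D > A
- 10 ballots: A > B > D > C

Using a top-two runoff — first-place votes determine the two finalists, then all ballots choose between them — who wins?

Round 1 first-place votes: A 10, B 13, C 3, D 23. D and B advance.
Runoff: D is ranked above B on 23 ballots, B above D on 26.

B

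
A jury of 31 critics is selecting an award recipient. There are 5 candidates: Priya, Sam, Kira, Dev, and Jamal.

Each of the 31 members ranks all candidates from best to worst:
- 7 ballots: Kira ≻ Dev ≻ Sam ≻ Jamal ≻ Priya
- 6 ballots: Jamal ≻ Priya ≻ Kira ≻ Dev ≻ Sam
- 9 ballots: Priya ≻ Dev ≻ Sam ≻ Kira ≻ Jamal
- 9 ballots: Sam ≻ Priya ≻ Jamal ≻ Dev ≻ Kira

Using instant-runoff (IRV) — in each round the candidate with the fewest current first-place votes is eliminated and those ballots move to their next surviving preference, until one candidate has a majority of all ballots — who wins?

Sam

Round 1: Priya 9, Sam 9, Kira 7, Dev 0, Jamal 6. Dev eliminated.
Round 2: Priya 9, Sam 9, Kira 7, Jamal 6. Jamal eliminated.
Round 3: Priya 15, Sam 9, Kira 7. Kira eliminated.
Round 4: Priya 15, Sam 16. Sam has a majority (≥16).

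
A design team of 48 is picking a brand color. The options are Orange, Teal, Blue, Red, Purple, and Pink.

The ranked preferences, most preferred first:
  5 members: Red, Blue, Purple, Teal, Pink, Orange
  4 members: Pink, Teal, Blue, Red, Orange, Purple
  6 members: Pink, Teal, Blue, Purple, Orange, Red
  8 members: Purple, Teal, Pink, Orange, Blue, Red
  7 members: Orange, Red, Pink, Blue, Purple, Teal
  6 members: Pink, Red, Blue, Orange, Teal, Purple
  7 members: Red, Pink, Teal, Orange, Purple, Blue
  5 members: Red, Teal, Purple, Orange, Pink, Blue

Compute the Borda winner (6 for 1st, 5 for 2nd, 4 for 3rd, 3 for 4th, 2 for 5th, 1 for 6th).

Pink

Orange: 5×1 + 4×2 + 6×2 + 8×3 + 7×6 + 6×3 + 7×3 + 5×3 = 145
Teal: 5×3 + 4×5 + 6×5 + 8×5 + 7×1 + 6×2 + 7×4 + 5×5 = 177
Blue: 5×5 + 4×4 + 6×4 + 8×2 + 7×3 + 6×4 + 7×1 + 5×1 = 138
Red: 5×6 + 4×3 + 6×1 + 8×1 + 7×5 + 6×5 + 7×6 + 5×6 = 193
Purple: 5×4 + 4×1 + 6×3 + 8×6 + 7×2 + 6×1 + 7×2 + 5×4 = 144
Pink: 5×2 + 4×6 + 6×6 + 8×4 + 7×4 + 6×6 + 7×5 + 5×2 = 211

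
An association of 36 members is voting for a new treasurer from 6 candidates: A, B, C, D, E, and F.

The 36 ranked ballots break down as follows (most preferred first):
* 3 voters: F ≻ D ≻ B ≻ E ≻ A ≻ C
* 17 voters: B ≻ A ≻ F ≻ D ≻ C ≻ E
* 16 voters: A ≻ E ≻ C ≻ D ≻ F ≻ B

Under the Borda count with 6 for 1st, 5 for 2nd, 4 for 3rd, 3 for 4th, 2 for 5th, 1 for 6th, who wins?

A

A: 3×2 + 17×5 + 16×6 = 187
B: 3×4 + 17×6 + 16×1 = 130
C: 3×1 + 17×2 + 16×4 = 101
D: 3×5 + 17×3 + 16×3 = 114
E: 3×3 + 17×1 + 16×5 = 106
F: 3×6 + 17×4 + 16×2 = 118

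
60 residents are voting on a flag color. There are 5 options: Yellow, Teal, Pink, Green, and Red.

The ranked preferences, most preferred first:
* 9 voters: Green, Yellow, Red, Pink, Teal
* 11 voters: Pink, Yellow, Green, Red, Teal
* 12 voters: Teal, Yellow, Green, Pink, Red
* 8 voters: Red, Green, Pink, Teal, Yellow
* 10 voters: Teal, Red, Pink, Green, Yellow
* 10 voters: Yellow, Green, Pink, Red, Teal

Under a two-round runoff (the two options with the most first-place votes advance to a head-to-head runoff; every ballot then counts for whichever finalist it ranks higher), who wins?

Pink

Round 1 first-place votes: Yellow 10, Teal 22, Pink 11, Green 9, Red 8. Teal and Pink advance.
Runoff: Teal is ranked above Pink on 22 ballots, Pink above Teal on 38.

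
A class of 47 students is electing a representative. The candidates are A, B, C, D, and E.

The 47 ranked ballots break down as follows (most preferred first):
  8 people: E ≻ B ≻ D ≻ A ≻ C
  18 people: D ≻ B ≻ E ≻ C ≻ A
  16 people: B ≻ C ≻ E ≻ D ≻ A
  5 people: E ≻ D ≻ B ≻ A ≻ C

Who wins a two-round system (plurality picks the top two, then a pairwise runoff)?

Round 1 first-place votes: A 0, B 16, C 0, D 18, E 13. D and B advance.
Runoff: D is ranked above B on 23 ballots, B above D on 24.

B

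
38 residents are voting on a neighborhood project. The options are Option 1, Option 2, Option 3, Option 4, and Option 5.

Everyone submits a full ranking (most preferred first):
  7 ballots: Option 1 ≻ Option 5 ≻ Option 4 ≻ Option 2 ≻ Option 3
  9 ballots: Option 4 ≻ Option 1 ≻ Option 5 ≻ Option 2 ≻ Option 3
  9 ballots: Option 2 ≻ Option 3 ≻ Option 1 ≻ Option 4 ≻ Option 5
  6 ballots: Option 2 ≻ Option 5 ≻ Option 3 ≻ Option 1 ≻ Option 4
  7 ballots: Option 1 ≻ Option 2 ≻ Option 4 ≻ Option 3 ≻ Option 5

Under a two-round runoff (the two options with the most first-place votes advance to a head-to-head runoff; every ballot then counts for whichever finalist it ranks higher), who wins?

Option 1

Round 1 first-place votes: Option 1 14, Option 2 15, Option 3 0, Option 4 9, Option 5 0. Option 2 and Option 1 advance.
Runoff: Option 2 is ranked above Option 1 on 15 ballots, Option 1 above Option 2 on 23.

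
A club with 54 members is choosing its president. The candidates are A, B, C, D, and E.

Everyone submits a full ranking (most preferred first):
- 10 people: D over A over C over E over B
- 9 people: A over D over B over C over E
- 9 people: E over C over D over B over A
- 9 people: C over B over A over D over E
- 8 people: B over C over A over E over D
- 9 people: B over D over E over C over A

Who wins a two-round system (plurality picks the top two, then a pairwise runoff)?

Round 1 first-place votes: A 9, B 17, C 9, D 10, E 9. B and D advance.
Runoff: B is ranked above D on 26 ballots, D above B on 28.

D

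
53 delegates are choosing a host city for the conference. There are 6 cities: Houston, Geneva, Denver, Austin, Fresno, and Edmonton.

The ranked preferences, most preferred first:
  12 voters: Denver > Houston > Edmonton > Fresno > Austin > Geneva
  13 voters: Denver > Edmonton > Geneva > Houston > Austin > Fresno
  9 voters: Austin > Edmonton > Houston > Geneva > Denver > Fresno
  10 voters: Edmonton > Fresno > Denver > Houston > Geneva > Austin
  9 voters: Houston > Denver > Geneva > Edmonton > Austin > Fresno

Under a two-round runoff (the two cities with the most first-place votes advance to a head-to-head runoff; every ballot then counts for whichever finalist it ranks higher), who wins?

Round 1 first-place votes: Houston 9, Geneva 0, Denver 25, Austin 9, Fresno 0, Edmonton 10. Denver and Edmonton advance.
Runoff: Denver is ranked above Edmonton on 34 ballots, Edmonton above Denver on 19.

Denver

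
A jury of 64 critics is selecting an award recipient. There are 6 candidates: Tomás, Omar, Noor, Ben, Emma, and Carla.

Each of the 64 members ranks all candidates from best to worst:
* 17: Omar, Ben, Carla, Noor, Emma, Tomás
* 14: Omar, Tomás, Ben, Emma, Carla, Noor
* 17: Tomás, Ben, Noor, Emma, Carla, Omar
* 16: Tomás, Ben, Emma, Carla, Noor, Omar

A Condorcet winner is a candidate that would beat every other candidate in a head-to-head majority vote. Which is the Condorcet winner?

Tomás vs Omar: 33–31
Tomás vs Noor: 47–17
Tomás vs Ben: 47–17
Tomás vs Emma: 47–17
Tomás vs Carla: 47–17
Tomás beats every other candidate.

Tomás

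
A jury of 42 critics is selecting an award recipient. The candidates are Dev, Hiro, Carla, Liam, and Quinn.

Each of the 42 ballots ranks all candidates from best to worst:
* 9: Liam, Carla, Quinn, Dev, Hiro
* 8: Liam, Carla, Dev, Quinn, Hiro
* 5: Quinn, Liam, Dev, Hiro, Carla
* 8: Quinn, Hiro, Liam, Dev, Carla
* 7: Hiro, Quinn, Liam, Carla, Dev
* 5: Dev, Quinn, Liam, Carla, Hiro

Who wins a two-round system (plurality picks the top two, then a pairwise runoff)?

Round 1 first-place votes: Dev 5, Hiro 7, Carla 0, Liam 17, Quinn 13. Liam and Quinn advance.
Runoff: Liam is ranked above Quinn on 17 ballots, Quinn above Liam on 25.

Quinn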